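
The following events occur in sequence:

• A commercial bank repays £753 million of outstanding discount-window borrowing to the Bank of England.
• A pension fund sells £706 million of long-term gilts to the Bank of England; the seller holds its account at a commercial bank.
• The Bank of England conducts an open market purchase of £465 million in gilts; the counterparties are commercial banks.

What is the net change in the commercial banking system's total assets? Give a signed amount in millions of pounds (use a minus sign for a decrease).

-£47 million

Bank of England balance sheet:
  Assets:      Securities +£1171M, Loans to banks −£753M
  Liabilities: Bank reserves +£418M
Commercial banking system:
  Assets:      Reserves at CB +£418M, Securities −£465M
  Liabilities: Checkable deposits +£706M, Borrowings from CB −£753M
Change in total bank assets = -£47 million.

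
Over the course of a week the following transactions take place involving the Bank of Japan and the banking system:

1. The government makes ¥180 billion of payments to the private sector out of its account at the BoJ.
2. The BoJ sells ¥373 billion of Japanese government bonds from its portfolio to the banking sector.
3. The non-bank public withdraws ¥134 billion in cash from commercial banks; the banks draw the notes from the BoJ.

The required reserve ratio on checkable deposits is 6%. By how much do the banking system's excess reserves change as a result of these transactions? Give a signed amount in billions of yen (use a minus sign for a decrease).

-¥329.76 billion

Government spending ¥180 billion: reserves +¥180B, deposits +¥180B.
OMO sale (to banks) ¥373 billion: reserves −¥373B, deposits 0.
Currency withdrawal ¥134 billion: reserves −¥134B, deposits −¥134B.
Totals: Δreserves = −¥327B, Δdeposits = +¥46B.
Δrequired reserves = 6% × +¥46B = +¥2.76B.
Δexcess reserves = Δreserves − Δrequired = −¥327B − (+¥2.76B) = -¥329.76 billion.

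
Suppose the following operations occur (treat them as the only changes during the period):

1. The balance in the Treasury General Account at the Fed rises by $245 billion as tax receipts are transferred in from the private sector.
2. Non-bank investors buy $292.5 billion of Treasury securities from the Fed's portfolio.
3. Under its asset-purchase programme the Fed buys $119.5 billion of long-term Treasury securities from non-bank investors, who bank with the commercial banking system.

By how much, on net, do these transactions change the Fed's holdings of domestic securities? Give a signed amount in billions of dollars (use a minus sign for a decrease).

Government account inflow $245 billion: the Fed's securities portfolio is untouched → 0.
Asset sale (to non-banks) $292.5 billion: securities removed from the Fed's portfolio → −$292.5B.
Asset purchase (from non-banks) $119.5 billion: securities added to the Fed's portfolio → +$119.5B.
Net: 0 − 292.5 + 119.5 = -$173 billion.

-$173 billion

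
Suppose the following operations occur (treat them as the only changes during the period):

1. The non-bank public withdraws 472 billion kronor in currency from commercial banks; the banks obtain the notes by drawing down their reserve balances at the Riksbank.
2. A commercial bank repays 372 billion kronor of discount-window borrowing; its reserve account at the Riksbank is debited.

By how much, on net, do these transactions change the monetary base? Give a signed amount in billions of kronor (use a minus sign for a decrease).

-372 billion

Currency withdrawal 472 billion kronor: just a shift between currency and reserves — both are base money → 0.
Discount-window repayment 372 billion kronor: Riksbank balance sheet contracts → −372B.
Net: 0 − 372 = -372 billion.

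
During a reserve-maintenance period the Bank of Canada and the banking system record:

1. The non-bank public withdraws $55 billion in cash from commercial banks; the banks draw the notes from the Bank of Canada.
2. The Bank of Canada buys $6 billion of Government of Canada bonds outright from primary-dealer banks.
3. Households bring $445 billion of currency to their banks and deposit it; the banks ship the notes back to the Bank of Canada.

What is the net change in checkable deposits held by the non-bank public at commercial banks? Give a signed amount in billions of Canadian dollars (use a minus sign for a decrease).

+$390 billion

Bank of Canada balance sheet:
  Assets:      Securities +$6B
  Liabilities: Bank reserves +$396B, Currency in circulation −$390B
Commercial banking system:
  Assets:      Reserves at CB +$396B, Securities −$6B
  Liabilities: Checkable deposits +$390B
So the change in checkable deposits held by the non-bank public at commercial banks is +$390 billion.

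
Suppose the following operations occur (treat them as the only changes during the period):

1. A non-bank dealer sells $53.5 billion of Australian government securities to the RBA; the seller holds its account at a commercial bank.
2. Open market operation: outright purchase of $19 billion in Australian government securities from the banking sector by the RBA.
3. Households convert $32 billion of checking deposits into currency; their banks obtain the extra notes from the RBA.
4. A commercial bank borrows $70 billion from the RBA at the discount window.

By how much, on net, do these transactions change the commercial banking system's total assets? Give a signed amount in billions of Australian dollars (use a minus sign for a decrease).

+$91.5 billion

RBA balance sheet:
  Assets:      Securities +$72.5B, Loans to banks +$70B
  Liabilities: Bank reserves +$110.5B, Currency in circulation +$32B
Commercial banking system:
  Assets:      Reserves at CB +$110.5B, Securities −$19B
  Liabilities: Checkable deposits +$21.5B, Borrowings from CB +$70B
Change in total bank assets = +$91.5 billion.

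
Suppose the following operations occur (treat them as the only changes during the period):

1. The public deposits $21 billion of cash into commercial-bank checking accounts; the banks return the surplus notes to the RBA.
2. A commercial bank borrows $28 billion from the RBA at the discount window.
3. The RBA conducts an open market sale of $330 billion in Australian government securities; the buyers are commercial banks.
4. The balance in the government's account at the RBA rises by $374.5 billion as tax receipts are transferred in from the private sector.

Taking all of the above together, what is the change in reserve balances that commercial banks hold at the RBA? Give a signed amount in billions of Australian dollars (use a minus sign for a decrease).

-$655.5 billion

Currency deposit $21 billion: returned notes are swapped for reserve credit → +$21B.
Discount-window loan $28 billion: the loan is credited to the bank's reserve account → +$28B.
OMO sale (to banks) $330 billion: the buying banks pay out of their reserve balances → −$330B.
Government account inflow $374.5 billion: funds move from bank reserves into the government account → −$374.5B.
Net: 21 + 28 − 330 − 374.5 = -$655.5 billion.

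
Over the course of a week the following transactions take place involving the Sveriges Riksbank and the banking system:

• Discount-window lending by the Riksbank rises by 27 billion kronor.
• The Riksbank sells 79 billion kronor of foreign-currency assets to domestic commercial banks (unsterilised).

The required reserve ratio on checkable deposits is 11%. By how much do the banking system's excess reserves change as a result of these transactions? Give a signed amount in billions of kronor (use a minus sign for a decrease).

-52 billion

Discount-window loan 27 billion kronor: reserves +27B, deposits 0.
FX sale 79 billion kronor: reserves −79B, deposits 0.
Totals: Δreserves = −52B, Δdeposits = 0.
Δrequired reserves = 11% × 0 = 0.
Δexcess reserves = Δreserves − Δrequired = −52B − (0) = -52 billion.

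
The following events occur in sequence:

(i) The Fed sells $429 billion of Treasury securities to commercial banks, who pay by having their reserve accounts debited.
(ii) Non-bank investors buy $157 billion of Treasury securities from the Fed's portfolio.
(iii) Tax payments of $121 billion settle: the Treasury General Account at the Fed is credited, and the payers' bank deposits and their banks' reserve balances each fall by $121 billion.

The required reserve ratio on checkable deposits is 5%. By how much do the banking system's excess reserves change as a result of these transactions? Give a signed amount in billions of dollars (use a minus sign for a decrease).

OMO sale (to banks) $429 billion: reserves −$429B, deposits 0.
Asset sale (to non-banks) $157 billion: reserves −$157B, deposits −$157B.
Government account inflow $121 billion: reserves −$121B, deposits −$121B.
Totals: Δreserves = −$707B, Δdeposits = −$278B.
Δrequired reserves = 5% × −$278B = −$13.9B.
Δexcess reserves = Δreserves − Δrequired = −$707B − (−$13.9B) = -$693.1 billion.

-$693.1 billion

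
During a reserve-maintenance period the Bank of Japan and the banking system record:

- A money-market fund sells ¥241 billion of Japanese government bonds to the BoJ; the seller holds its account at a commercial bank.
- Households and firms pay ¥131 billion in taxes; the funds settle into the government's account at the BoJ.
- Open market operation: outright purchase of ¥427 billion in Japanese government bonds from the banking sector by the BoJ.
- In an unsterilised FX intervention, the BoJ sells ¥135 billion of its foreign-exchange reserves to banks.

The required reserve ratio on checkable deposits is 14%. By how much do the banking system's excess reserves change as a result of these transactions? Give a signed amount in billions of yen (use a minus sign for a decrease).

+¥386.6 billion

Asset purchase (from non-banks) ¥241 billion: reserves +¥241B, deposits +¥241B.
Government account inflow ¥131 billion: reserves −¥131B, deposits −¥131B.
OMO purchase (from banks) ¥427 billion: reserves +¥427B, deposits 0.
FX sale ¥135 billion: reserves −¥135B, deposits 0.
Totals: Δreserves = +¥402B, Δdeposits = +¥110B.
Δrequired reserves = 14% × +¥110B = +¥15.4B.
Δexcess reserves = Δreserves − Δrequired = +¥402B − (+¥15.4B) = +¥386.6 billion.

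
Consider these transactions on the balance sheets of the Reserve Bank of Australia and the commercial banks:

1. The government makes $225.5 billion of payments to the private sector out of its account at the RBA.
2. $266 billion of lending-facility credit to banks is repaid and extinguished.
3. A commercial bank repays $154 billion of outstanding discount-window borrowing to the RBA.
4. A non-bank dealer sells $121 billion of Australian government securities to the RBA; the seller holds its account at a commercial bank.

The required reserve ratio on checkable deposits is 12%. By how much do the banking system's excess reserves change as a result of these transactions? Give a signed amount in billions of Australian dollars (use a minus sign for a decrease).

-$115.08 billion

Government spending $225.5 billion: reserves +$225.5B, deposits +$225.5B.
Discount-window repayment $266 billion: reserves −$266B, deposits 0.
Discount-window repayment $154 billion: reserves −$154B, deposits 0.
Asset purchase (from non-banks) $121 billion: reserves +$121B, deposits +$121B.
Totals: Δreserves = −$73.5B, Δdeposits = +$346.5B.
Δrequired reserves = 12% × +$346.5B = +$41.58B.
Δexcess reserves = Δreserves − Δrequired = −$73.5B − (+$41.58B) = -$115.08 billion.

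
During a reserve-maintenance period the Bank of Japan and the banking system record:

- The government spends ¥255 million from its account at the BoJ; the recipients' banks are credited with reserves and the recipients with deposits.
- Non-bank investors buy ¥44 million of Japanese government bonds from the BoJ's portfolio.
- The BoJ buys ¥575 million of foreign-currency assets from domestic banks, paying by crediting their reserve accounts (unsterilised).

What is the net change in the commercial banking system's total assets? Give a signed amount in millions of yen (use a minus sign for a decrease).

+¥211 million

Government spending ¥255 million: bank balance sheets expand → +¥255M.
Asset sale (to non-banks) ¥44 million: bank balance sheets shrink → −¥44M.
FX purchase ¥575 million: just an asset swap on bank balance sheets → 0.
Net: 255 − 44 + 0 = +¥211 million.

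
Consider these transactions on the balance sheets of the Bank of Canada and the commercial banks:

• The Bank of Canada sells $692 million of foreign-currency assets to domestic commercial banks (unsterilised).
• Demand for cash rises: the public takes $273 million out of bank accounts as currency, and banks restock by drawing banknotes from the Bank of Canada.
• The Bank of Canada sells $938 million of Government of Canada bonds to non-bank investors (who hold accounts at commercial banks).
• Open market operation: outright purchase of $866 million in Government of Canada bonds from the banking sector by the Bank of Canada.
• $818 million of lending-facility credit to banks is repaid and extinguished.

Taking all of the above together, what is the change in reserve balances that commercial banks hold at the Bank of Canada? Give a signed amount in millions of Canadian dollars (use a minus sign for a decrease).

-$1855 million

Bank of Canada balance sheet:
  Assets:      Securities −$72M, Loans to banks −$818M, Foreign assets −$692M
  Liabilities: Bank reserves −$1855M, Currency in circulation +$273M
Commercial banking system:
  Assets:      Reserves at CB −$1855M, Securities −$866M, Foreign assets +$692M
  Liabilities: Checkable deposits −$1211M, Borrowings from CB −$818M
So the change in reserve balances that commercial banks hold at the Bank of Canada is -$1855 million.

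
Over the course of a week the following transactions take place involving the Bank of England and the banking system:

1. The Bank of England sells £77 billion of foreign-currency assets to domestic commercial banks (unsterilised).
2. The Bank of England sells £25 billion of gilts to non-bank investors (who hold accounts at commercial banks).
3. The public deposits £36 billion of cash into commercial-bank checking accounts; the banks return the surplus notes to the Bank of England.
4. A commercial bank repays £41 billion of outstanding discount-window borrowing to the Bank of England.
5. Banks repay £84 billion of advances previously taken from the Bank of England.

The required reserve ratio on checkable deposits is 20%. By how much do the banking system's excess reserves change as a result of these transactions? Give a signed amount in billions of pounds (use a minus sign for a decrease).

-£193.2 billion

FX sale £77 billion: reserves −£77B, deposits 0.
Asset sale (to non-banks) £25 billion: reserves −£25B, deposits −£25B.
Currency deposit £36 billion: reserves +£36B, deposits +£36B.
Discount-window repayment £41 billion: reserves −£41B, deposits 0.
Discount-window repayment £84 billion: reserves −£84B, deposits 0.
Totals: Δreserves = −£191B, Δdeposits = +£11B.
Δrequired reserves = 20% × +£11B = +£2.2B.
Δexcess reserves = Δreserves − Δrequired = −£191B − (+£2.2B) = -£193.2 billion.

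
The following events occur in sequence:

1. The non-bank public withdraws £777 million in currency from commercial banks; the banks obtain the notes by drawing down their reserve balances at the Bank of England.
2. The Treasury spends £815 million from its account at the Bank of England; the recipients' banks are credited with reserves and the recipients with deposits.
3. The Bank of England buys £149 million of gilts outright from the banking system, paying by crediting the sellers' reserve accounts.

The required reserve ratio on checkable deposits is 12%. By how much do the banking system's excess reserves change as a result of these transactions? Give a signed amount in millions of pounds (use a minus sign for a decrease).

+£182.44 million

Currency withdrawal £777 million: reserves −£777M, deposits −£777M.
Government spending £815 million: reserves +£815M, deposits +£815M.
OMO purchase (from banks) £149 million: reserves +£149M, deposits 0.
Totals: Δreserves = +£187M, Δdeposits = +£38M.
Δrequired reserves = 12% × +£38M = +£4.56M.
Δexcess reserves = Δreserves − Δrequired = +£187M − (+£4.56M) = +£182.44 million.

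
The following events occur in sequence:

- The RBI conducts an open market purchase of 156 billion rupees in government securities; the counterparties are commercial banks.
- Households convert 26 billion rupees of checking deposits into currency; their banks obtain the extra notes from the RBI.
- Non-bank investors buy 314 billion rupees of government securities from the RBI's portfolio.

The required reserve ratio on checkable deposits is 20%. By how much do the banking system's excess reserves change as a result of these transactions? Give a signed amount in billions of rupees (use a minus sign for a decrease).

-116 billion

OMO purchase (from banks) 156 billion rupees: reserves +156B, deposits 0.
Currency withdrawal 26 billion rupees: reserves −26B, deposits −26B.
Asset sale (to non-banks) 314 billion rupees: reserves −314B, deposits −314B.
Totals: Δreserves = −184B, Δdeposits = −340B.
Δrequired reserves = 20% × −340B = −68B.
Δexcess reserves = Δreserves − Δrequired = −184B − (−68B) = -116 billion.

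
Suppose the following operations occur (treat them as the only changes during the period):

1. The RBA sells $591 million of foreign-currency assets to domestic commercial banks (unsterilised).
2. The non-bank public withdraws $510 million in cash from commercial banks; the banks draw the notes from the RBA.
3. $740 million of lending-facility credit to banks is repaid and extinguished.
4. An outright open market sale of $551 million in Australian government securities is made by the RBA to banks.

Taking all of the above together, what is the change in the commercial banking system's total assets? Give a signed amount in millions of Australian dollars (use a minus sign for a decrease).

FX sale $591 million: just an asset swap on bank balance sheets → 0.
Currency withdrawal $510 million: bank balance sheets shrink → −$510M.
Discount-window repayment $740 million: bank balance sheets shrink → −$740M.
OMO sale (to banks) $551 million: just an asset swap on bank balance sheets → 0.
Net: 0 − 510 − 740 + 0 = -$1250 million.

-$1250 million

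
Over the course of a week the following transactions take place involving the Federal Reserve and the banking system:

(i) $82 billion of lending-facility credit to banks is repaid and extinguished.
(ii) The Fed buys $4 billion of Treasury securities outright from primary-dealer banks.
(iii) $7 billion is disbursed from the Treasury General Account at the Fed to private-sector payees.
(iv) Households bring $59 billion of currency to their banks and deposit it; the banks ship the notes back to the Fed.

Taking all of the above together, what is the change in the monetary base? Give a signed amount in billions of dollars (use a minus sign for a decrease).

-$71 billion

Discount-window repayment $82 billion: Fed balance sheet contracts → −$82B.
OMO purchase (from banks) $4 billion: Fed balance sheet expands → +$4B.
Government spending $7 billion: a non-base liability converts back to reserves → +$7B.
Currency deposit $59 billion: just a shift between currency and reserves — both are base money → 0.
Net: −82 + 4 + 7 + 0 = -$71 billion.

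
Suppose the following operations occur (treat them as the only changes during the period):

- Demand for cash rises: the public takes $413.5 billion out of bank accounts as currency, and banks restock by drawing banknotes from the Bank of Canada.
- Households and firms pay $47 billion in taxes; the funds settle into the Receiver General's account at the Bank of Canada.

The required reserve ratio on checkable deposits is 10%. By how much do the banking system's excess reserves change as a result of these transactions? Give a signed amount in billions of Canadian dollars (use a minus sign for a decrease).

Currency withdrawal $413.5 billion: reserves −$413.5B, deposits −$413.5B.
Government account inflow $47 billion: reserves −$47B, deposits −$47B.
Totals: Δreserves = −$460.5B, Δdeposits = −$460.5B.
Δrequired reserves = 10% × −$460.5B = −$46.05B.
Δexcess reserves = Δreserves − Δrequired = −$460.5B − (−$46.05B) = -$414.45 billion.

-$414.45 billion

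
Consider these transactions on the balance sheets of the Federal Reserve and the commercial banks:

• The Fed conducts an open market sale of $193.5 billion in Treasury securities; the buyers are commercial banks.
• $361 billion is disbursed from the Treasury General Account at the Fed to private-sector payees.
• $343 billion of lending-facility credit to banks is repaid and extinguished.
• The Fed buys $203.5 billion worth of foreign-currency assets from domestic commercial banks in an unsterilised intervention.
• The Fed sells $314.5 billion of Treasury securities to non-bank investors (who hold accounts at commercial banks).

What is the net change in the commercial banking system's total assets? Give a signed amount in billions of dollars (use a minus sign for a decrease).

-$296.5 billion

OMO sale (to banks) $193.5 billion: just an asset swap on bank balance sheets → 0.
Government spending $361 billion: bank balance sheets expand → +$361B.
Discount-window repayment $343 billion: bank balance sheets shrink → −$343B.
FX purchase $203.5 billion: just an asset swap on bank balance sheets → 0.
Asset sale (to non-banks) $314.5 billion: bank balance sheets shrink → −$314.5B.
Net: 0 + 361 − 343 + 0 − 314.5 = -$296.5 billion.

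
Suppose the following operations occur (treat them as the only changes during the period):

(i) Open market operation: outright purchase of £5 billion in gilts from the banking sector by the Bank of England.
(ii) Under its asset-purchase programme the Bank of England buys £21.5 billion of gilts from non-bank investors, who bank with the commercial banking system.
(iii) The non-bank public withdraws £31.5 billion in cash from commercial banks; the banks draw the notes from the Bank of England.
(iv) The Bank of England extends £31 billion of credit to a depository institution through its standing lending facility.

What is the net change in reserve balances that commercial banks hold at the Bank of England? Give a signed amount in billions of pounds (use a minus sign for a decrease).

Bank of England balance sheet:
  Assets:      Securities +£26.5B, Loans to banks +£31B
  Liabilities: Bank reserves +£26B, Currency in circulation +£31.5B
So the change in reserve balances that commercial banks hold at the Bank of England is +£26 billion.

+£26 billion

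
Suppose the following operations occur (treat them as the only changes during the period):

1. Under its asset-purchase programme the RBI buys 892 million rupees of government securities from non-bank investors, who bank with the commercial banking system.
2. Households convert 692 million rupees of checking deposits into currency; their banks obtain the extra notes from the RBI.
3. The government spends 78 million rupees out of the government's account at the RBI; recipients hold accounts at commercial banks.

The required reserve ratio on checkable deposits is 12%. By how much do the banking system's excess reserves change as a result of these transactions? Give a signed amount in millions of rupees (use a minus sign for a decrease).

+244.64 million

Asset purchase (from non-banks) 892 million rupees: reserves +892M, deposits +892M.
Currency withdrawal 692 million rupees: reserves −692M, deposits −692M.
Government spending 78 million rupees: reserves +78M, deposits +78M.
Totals: Δreserves = +278M, Δdeposits = +278M.
Δrequired reserves = 12% × +278M = +33.36M.
Δexcess reserves = Δreserves − Δrequired = +278M − (+33.36M) = +244.64 million.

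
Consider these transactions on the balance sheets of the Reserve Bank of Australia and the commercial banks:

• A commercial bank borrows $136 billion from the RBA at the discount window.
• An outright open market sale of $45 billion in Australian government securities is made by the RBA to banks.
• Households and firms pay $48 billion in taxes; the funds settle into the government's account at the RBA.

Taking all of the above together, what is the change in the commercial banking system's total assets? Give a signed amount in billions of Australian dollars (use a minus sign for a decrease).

+$88 billion

Discount-window loan $136 billion: bank balance sheets expand → +$136B.
OMO sale (to banks) $45 billion: just an asset swap on bank balance sheets → 0.
Government account inflow $48 billion: bank balance sheets shrink → −$48B.
Net: 136 + 0 − 48 = +$88 billion.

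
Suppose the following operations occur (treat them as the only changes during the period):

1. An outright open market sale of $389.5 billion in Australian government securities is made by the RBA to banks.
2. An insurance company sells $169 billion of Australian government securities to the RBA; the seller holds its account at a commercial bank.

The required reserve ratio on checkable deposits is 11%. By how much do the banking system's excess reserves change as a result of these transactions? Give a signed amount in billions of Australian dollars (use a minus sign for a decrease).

-$239.09 billion

OMO sale (to banks) $389.5 billion: reserves −$389.5B, deposits 0.
Asset purchase (from non-banks) $169 billion: reserves +$169B, deposits +$169B.
Totals: Δreserves = −$220.5B, Δdeposits = +$169B.
Δrequired reserves = 11% × +$169B = +$18.59B.
Δexcess reserves = Δreserves − Δrequired = −$220.5B − (+$18.59B) = -$239.09 billion.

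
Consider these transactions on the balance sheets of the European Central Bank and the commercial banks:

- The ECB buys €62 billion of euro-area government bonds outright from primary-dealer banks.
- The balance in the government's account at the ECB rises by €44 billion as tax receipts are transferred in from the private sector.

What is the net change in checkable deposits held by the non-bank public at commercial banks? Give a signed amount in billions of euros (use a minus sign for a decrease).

OMO purchase (from banks) €62 billion: the counterparty is a bank, so public deposits are unchanged → 0.
Government account inflow €44 billion: non-bank counterparties' bank balances fall → −€44B.
Net: 0 − 44 = -€44 billion.

-€44 billion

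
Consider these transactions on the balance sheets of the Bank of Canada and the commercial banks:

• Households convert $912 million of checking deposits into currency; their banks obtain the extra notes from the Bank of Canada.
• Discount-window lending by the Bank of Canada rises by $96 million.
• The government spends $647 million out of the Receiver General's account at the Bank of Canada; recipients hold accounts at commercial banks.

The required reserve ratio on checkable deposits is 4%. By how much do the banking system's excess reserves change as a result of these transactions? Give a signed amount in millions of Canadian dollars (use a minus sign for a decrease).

-$158.4 million

Currency withdrawal $912 million: reserves −$912M, deposits −$912M.
Discount-window loan $96 million: reserves +$96M, deposits 0.
Government spending $647 million: reserves +$647M, deposits +$647M.
Totals: Δreserves = −$169M, Δdeposits = −$265M.
Δrequired reserves = 4% × −$265M = −$10.6M.
Δexcess reserves = Δreserves − Δrequired = −$169M − (−$10.6M) = -$158.4 million.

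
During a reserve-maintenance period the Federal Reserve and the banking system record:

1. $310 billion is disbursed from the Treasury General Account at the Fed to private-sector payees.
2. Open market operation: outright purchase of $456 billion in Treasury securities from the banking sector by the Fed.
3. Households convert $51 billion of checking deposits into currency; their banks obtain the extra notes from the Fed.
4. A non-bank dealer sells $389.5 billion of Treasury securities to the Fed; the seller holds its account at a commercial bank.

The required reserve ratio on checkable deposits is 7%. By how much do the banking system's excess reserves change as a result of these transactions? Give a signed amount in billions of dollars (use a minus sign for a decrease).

+$1059.105 billion

Government spending $310 billion: reserves +$310B, deposits +$310B.
OMO purchase (from banks) $456 billion: reserves +$456B, deposits 0.
Currency withdrawal $51 billion: reserves −$51B, deposits −$51B.
Asset purchase (from non-banks) $389.5 billion: reserves +$389.5B, deposits +$389.5B.
Totals: Δreserves = +$1104.5B, Δdeposits = +$648.5B.
Δrequired reserves = 7% × +$648.5B = +$45.395B.
Δexcess reserves = Δreserves − Δrequired = +$1104.5B − (+$45.395B) = +$1059.105 billion.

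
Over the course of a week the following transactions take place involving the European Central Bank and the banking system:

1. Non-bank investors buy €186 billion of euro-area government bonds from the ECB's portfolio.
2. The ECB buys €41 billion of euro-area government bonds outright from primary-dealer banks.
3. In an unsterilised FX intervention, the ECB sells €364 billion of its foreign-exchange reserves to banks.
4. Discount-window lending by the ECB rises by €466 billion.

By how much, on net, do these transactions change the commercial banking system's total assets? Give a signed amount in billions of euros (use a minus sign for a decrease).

+€280 billion

ECB balance sheet:
  Assets:      Securities −€145B, Loans to banks +€466B, Foreign assets −€364B
  Liabilities: Bank reserves −€43B
Commercial banking system:
  Assets:      Reserves at CB −€43B, Securities −€41B, Foreign assets +€364B
  Liabilities: Checkable deposits −€186B, Borrowings from CB +€466B
Change in total bank assets = +€280 billion.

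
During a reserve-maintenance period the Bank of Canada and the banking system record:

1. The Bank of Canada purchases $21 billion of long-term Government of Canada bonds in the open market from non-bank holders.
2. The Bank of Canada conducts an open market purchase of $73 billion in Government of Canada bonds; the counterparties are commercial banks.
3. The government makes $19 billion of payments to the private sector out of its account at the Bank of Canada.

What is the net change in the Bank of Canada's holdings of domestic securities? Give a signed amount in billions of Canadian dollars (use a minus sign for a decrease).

+$94 billion

Bank of Canada balance sheet:
  Assets:      Securities +$94B
  Liabilities: Bank reserves +$113B, Government deposits −$19B
So the change in the Bank of Canada's holdings of domestic securities is +$94 billion.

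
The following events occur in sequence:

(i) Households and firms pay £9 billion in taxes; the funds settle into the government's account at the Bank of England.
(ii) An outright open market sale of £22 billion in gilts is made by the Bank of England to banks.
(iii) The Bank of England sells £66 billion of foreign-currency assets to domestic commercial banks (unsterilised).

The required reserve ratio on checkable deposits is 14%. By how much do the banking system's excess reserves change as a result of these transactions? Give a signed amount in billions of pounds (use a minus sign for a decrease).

Government account inflow £9 billion: reserves −£9B, deposits −£9B.
OMO sale (to banks) £22 billion: reserves −£22B, deposits 0.
FX sale £66 billion: reserves −£66B, deposits 0.
Totals: Δreserves = −£97B, Δdeposits = −£9B.
Δrequired reserves = 14% × −£9B = −£1.26B.
Δexcess reserves = Δreserves − Δrequired = −£97B − (−£1.26B) = -£95.74 billion.

-£95.74 billion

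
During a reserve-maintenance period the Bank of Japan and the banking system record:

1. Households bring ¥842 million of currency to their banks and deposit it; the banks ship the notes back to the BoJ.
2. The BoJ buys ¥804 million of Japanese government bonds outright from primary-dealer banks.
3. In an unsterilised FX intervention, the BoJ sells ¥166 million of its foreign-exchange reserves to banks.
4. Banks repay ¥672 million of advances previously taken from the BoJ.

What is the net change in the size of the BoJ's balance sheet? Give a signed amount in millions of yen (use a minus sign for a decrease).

Currency deposit ¥842 million: only the composition of liabilities changes → 0.
OMO purchase (from banks) ¥804 million: a BoJ asset is acquired → +¥804M.
FX sale ¥166 million: a BoJ asset is shed → −¥166M.
Discount-window repayment ¥672 million: a BoJ asset is shed → −¥672M.
Net: 0 + 804 − 166 − 672 = -¥34 million.

-¥34 million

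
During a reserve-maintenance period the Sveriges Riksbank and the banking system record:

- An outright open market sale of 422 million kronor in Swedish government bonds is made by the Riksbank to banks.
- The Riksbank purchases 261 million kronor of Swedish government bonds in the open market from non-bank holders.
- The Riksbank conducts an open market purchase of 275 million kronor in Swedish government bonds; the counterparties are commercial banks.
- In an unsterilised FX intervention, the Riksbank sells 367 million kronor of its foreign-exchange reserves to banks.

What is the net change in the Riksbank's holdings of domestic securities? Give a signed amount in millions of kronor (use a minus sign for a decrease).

Riksbank balance sheet:
  Assets:      Securities +114M, Foreign assets −367M
  Liabilities: Bank reserves −253M
Commercial banking system:
  Assets:      Reserves at CB −253M, Securities +147M, Foreign assets +367M
  Liabilities: Checkable deposits +261M
So the change in the Riksbank's holdings of domestic securities is +114 million.

+114 million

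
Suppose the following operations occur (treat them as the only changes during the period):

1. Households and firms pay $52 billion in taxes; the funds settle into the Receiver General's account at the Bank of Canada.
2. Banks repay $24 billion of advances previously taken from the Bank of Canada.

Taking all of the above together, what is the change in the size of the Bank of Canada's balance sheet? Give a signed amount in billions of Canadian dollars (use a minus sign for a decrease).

Government account inflow $52 billion: only the composition of liabilities changes → 0.
Discount-window repayment $24 billion: a Bank of Canada asset is shed → −$24B.
Net: 0 − 24 = -$24 billion.

-$24 billion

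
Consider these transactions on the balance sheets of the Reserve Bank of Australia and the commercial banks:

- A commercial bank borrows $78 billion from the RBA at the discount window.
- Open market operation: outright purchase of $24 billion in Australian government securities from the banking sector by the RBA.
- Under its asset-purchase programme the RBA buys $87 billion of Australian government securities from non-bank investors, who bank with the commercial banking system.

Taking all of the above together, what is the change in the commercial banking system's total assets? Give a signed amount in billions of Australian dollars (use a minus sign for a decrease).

Discount-window loan $78 billion: bank balance sheets expand → +$78B.
OMO purchase (from banks) $24 billion: just an asset swap on bank balance sheets → 0.
Asset purchase (from non-banks) $87 billion: bank balance sheets expand → +$87B.
Net: 78 + 0 + 87 = +$165 billion.

+$165 billion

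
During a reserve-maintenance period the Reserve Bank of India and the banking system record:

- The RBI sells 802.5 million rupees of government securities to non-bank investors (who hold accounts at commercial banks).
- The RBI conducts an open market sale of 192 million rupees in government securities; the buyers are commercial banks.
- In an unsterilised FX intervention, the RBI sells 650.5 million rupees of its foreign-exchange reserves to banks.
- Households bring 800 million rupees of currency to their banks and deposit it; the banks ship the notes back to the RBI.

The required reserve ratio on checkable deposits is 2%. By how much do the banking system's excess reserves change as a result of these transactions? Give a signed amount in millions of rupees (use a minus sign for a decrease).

-844.95 million

Asset sale (to non-banks) 802.5 million rupees: reserves −802.5M, deposits −802.5M.
OMO sale (to banks) 192 million rupees: reserves −192M, deposits 0.
FX sale 650.5 million rupees: reserves −650.5M, deposits 0.
Currency deposit 800 million rupees: reserves +800M, deposits +800M.
Totals: Δreserves = −845M, Δdeposits = −2.5M.
Δrequired reserves = 2% × −2.5M = −0.05M.
Δexcess reserves = Δreserves − Δrequired = −845M − (−0.05M) = -844.95 million.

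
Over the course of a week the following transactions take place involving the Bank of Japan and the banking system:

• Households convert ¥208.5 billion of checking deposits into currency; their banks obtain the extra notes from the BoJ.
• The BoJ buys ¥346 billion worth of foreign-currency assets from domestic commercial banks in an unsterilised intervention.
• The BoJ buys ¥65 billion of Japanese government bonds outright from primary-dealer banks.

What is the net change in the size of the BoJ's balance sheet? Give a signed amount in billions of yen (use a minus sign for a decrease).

Currency withdrawal ¥208.5 billion: only the composition of liabilities changes → 0.
FX purchase ¥346 billion: a BoJ asset is acquired → +¥346B.
OMO purchase (from banks) ¥65 billion: a BoJ asset is acquired → +¥65B.
Net: 0 + 346 + 65 = +¥411 billion.

+¥411 billion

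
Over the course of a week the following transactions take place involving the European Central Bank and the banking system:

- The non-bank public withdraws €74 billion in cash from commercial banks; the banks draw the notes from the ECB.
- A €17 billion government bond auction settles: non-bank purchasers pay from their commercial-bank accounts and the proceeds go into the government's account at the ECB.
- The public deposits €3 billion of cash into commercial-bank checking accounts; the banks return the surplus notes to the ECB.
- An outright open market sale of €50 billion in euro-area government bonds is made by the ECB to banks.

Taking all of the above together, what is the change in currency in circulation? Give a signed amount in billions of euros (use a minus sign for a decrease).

Currency withdrawal €74 billion: notes leave the central bank → +€74B.
Government account inflow €17 billion: no currency enters or leaves circulation → 0.
Currency deposit €3 billion: notes return to the central bank → −€3B.
OMO sale (to banks) €50 billion: no currency enters or leaves circulation → 0.
Net: 74 + 0 − 3 + 0 = +€71 billion.

+€71 billion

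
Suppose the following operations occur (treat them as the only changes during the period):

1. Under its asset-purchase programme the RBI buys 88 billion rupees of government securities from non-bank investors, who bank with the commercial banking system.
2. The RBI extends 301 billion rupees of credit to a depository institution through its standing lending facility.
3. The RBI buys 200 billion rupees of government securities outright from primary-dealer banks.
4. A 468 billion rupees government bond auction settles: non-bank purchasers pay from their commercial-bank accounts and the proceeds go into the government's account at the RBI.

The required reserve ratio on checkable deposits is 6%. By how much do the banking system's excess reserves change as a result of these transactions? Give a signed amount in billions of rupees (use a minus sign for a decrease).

+143.8 billion

Asset purchase (from non-banks) 88 billion rupees: reserves +88B, deposits +88B.
Discount-window loan 301 billion rupees: reserves +301B, deposits 0.
OMO purchase (from banks) 200 billion rupees: reserves +200B, deposits 0.
Government account inflow 468 billion rupees: reserves −468B, deposits −468B.
Totals: Δreserves = +121B, Δdeposits = −380B.
Δrequired reserves = 6% × −380B = −22.8B.
Δexcess reserves = Δreserves − Δrequired = +121B − (−22.8B) = +143.8 billion.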